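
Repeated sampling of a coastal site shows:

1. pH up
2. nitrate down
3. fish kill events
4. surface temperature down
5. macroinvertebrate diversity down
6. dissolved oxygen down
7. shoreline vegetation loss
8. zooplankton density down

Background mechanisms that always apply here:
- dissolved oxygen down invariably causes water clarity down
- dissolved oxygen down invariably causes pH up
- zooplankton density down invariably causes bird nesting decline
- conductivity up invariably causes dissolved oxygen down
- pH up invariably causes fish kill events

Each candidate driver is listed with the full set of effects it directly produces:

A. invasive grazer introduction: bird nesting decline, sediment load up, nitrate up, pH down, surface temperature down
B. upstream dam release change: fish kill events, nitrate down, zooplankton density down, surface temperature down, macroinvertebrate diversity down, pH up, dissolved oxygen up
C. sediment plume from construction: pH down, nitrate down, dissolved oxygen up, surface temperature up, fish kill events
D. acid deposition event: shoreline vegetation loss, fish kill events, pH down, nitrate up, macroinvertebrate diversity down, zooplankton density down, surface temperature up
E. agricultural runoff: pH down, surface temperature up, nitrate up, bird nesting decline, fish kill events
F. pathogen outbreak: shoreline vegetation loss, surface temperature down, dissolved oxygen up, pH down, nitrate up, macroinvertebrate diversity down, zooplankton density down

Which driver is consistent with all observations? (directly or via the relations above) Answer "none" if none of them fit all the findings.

For each candidate, compare predicted effects to what was observed:
(A) invasive grazer introduction — fails on pH up, nitrate down, fish kill events, macroinvertebrate diversity down, dissolved oxygen down, shoreline vegetation loss, zooplankton density down (predicts pH down, not pH up; predicts nitrate up, not nitrate down)
(B) upstream dam release change — fails on dissolved oxygen down, shoreline vegetation loss (predicts dissolved oxygen up, not dissolved oxygen down)
(C) sediment plume from construction — pH up -; nitrate down +; fish kill events +; surface temperature down -; macroinvertebrate diversity down -; dissolved oxygen down -; shoreline vegetation loss -; zooplankton density down -
(D) acid deposition event — fails on pH up, nitrate down, surface temperature down, dissolved oxygen down (predicts pH down, not pH up; predicts nitrate up, not nitrate down; predicts surface temperature up, not surface temperature down)
(E) agricultural runoff — fails on pH up, nitrate down, surface temperature down, macroinvertebrate diversity down, dissolved oxygen down, shoreline vegetation loss, zooplankton density down (predicts pH down, not pH up; predicts nitrate up, not nitrate down; predicts surface temperature up, not surface temperature down)
(F) pathogen outbreak — pH up -; nitrate down -; fish kill events -; surface temperature down +; macroinvertebrate diversity down +; dissolved oxygen down -; shoreline vegetation loss +; zooplankton density down +
None of the listed candidates fits everything.

none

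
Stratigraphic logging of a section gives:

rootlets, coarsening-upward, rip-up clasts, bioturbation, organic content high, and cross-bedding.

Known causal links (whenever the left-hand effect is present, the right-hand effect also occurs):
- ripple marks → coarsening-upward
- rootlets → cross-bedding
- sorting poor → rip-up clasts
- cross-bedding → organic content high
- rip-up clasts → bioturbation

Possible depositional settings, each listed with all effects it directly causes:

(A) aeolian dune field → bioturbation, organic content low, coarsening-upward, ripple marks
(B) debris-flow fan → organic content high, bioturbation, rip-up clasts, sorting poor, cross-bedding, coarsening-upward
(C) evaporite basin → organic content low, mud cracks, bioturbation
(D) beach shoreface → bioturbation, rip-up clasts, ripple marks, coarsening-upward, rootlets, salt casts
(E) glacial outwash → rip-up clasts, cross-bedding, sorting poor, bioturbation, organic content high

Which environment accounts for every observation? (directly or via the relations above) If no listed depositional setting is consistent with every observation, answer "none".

Checking each candidate against the observations:
(A) aeolian dune field — fails on rootlets, rip-up clasts, organic content high, cross-bedding (predicts organic content low, not organic content high)
(B) debris-flow fan — rootlets ✗; coarsening-upward ✓; rip-up clasts ✓; bioturbation ✓; organic content high ✓; cross-bedding ✓
(C) evaporite basin — rootlets ✗; coarsening-upward ✗; rip-up clasts ✗; bioturbation ✓; organic content high ✗; cross-bedding ✗
(D) beach shoreface — accounts for every observation (organic content high via rootlets → cross-bedding → organic content high)
(E) glacial outwash — rootlets ✗; coarsening-upward ✗; rip-up clasts ✓; bioturbation ✓; organic content high ✓; cross-bedding ✓
(D) alone accounts for all the evidence.

D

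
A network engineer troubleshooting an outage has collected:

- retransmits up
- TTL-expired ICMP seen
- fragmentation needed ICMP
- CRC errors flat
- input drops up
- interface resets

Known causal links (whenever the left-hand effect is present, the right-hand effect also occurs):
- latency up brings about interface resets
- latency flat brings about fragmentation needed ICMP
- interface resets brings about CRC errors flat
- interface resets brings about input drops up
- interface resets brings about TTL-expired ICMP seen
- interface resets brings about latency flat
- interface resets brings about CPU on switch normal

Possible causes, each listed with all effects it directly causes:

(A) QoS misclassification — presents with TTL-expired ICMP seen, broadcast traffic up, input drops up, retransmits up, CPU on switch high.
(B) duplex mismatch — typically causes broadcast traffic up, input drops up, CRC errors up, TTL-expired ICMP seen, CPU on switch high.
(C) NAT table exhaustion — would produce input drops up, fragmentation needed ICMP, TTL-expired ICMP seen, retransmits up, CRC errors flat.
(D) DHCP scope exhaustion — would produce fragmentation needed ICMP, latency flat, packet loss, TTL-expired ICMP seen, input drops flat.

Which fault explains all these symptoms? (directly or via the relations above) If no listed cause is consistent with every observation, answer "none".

Testing each hypothesis:
(A) QoS misclassification — retransmits up ✓; TTL-expired ICMP seen ✓; fragmentation needed ICMP ✗; CRC errors flat ✗; input drops up ✓; interface resets ✗
(B) duplex mismatch — fails on retransmits up, fragmentation needed ICMP, CRC errors flat, interface resets (predicts CRC errors up, not CRC errors flat)
(C) NAT table exhaustion — retransmits up ✓; TTL-expired ICMP seen ✓; fragmentation needed ICMP ✓; CRC errors flat ✓; input drops up ✓; interface resets ✗
(D) DHCP scope exhaustion — fails on retransmits up, CRC errors flat, input drops up, interface resets (predicts input drops flat, not input drops up)
None of the listed candidates fits everything.

none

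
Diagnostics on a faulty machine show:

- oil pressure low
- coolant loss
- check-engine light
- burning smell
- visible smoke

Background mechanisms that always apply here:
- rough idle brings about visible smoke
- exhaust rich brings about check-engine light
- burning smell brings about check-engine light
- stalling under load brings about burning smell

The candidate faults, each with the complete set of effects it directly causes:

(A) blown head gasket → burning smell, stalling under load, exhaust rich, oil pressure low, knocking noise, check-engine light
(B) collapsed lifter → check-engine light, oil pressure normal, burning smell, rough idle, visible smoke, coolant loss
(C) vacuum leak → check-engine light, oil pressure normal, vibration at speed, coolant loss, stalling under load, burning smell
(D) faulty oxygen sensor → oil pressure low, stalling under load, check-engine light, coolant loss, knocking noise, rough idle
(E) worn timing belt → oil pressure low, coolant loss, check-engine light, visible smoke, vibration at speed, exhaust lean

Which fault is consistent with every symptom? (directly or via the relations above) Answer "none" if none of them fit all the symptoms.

Testing each hypothesis:
(A) blown head gasket — does not account for coolant loss, visible smoke
(B) collapsed lifter — oil pressure low NO; coolant loss yes; check-engine light yes; burning smell yes; visible smoke yes
(C) vacuum leak — oil pressure low NO; coolant loss yes; check-engine light yes; burning smell yes; visible smoke NO
(D) faulty oxygen sensor — accounts for every observation (burning smell by stalling under load → burning smell)
(E) worn timing belt — does not account for burning smell
(D) alone accounts for all the evidence.

D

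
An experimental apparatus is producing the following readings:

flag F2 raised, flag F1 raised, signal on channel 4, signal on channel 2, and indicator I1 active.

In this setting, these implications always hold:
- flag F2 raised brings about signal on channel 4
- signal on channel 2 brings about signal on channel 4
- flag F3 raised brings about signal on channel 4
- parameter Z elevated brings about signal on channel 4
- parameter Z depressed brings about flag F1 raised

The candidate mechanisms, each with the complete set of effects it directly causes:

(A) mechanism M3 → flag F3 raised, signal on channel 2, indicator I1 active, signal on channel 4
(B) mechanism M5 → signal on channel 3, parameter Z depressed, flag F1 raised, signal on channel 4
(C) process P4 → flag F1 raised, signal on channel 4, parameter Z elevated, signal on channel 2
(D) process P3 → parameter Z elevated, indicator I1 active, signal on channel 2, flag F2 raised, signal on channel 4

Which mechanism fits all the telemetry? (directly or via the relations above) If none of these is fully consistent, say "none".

none

For each candidate, compare predicted effects to what was observed:
(A) mechanism M3 — flag F2 raised ✗; flag F1 raised ✗; signal on channel 4 ✓; signal on channel 2 ✓; indicator I1 active ✓
(B) mechanism M5 — flag F2 raised ✗; flag F1 raised ✓; signal on channel 4 ✓; signal on channel 2 ✗; indicator I1 active ✗
(C) process P4 — does not account for flag F2 raised, indicator I1 active
(D) process P3 — flag F2 raised ✓; flag F1 raised ✗; signal on channel 4 ✓; signal on channel 2 ✓; indicator I1 active ✓
Every candidate fails on at least one observation.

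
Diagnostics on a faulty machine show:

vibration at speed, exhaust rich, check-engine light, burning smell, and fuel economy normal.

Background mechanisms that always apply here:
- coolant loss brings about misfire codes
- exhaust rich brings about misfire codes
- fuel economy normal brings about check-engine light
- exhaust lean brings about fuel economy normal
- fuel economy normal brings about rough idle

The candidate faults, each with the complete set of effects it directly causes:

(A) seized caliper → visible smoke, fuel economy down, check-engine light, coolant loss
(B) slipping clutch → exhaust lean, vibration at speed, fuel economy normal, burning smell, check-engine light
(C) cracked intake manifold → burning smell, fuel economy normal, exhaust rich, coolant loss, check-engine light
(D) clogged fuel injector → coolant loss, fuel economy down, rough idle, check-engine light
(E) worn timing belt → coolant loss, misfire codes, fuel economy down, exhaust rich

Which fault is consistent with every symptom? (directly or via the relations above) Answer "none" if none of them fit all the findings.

none

Checking each candidate against the observations:
(A) seized caliper — vibration at speed ✗; exhaust rich ✗; check-engine light ✓; burning smell ✗; fuel economy normal ✗
(B) slipping clutch — vibration at speed ✓; exhaust rich ✗; check-engine light ✓; burning smell ✓; fuel economy normal ✓
(C) cracked intake manifold — vibration at speed ✗; exhaust rich ✓; check-engine light ✓; burning smell ✓; fuel economy normal ✓
(D) clogged fuel injector — vibration at speed ✗; exhaust rich ✗; check-engine light ✓; burning smell ✗; fuel economy normal ✗
(E) worn timing belt — vibration at speed ✗; exhaust rich ✓; check-engine light ✗; burning smell ✗; fuel economy normal ✗
None of the listed candidates fits everything.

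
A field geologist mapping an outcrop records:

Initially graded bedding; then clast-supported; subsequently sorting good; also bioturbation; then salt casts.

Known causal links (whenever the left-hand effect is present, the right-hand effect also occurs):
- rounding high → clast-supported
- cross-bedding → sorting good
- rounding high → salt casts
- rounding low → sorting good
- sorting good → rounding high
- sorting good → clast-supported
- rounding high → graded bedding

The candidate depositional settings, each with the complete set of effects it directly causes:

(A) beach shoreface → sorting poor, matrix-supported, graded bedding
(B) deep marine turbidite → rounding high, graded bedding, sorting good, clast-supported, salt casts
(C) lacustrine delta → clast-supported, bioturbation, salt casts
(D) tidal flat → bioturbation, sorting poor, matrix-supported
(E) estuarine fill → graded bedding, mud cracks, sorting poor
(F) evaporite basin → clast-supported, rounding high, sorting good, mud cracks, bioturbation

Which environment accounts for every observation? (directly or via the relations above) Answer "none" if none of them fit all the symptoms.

Per-candidate check:
(A) beach shoreface — graded bedding ✓; clast-supported ✗; sorting good ✗; bioturbation ✗; salt casts ✗
(B) deep marine turbidite — does not account for bioturbation
(C) lacustrine delta — graded bedding ✗; clast-supported ✓; sorting good ✗; bioturbation ✓; salt casts ✓
(D) tidal flat — graded bedding ✗; clast-supported ✗; sorting good ✗; bioturbation ✓; salt casts ✗
(E) estuarine fill — fails on clast-supported, sorting good, bioturbation, salt casts (predicts sorting poor, not sorting good)
(F) evaporite basin — accounts for every observation (graded bedding through rounding high → graded bedding)
Only (F) is consistent with every observation.

F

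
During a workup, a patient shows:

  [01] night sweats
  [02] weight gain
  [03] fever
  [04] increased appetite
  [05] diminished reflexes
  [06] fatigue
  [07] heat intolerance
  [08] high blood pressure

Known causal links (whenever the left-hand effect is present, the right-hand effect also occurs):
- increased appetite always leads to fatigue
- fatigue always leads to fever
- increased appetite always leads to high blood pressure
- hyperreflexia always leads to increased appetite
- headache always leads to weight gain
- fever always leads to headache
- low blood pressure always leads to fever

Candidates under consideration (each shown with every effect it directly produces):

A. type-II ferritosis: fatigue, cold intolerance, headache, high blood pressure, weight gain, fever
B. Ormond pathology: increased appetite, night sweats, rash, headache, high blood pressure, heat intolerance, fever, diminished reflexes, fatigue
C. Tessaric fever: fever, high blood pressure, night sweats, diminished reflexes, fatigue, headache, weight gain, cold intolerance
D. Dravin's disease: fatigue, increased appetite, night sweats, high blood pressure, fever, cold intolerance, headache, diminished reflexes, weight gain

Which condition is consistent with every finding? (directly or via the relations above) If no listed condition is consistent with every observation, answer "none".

Checking each candidate against the observations:
(A) type-II ferritosis — fails on night sweats, increased appetite, diminished reflexes, heat intolerance (predicts cold intolerance, not heat intolerance)
(B) Ormond pathology — night sweats ✓; weight gain ✓ (via headache → weight gain); fever ✓; increased appetite ✓; diminished reflexes ✓; fatigue ✓; heat intolerance ✓; high blood pressure ✓
(C) Tessaric fever — night sweats ✓; weight gain ✓; fever ✓; increased appetite ✗; diminished reflexes ✓; fatigue ✓; heat intolerance ✗; high blood pressure ✓
(D) Dravin's disease — fails on heat intolerance (predicts cold intolerance, not heat intolerance)
Only (B) is consistent with every observation.

B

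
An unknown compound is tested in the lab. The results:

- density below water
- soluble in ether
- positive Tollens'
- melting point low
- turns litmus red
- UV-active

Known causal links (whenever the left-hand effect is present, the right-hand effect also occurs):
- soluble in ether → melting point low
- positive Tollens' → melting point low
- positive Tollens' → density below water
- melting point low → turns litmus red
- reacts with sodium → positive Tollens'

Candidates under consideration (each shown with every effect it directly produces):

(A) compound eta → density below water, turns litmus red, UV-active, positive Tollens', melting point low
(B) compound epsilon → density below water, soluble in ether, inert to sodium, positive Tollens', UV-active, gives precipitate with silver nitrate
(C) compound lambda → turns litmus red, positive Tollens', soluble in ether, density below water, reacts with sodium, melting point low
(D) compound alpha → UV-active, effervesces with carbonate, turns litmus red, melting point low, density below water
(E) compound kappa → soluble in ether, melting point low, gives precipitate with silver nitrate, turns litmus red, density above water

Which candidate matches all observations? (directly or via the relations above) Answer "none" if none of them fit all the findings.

Checking each candidate against the observations:
(A) compound eta — does not account for soluble in ether
(B) compound epsilon — density below water match; soluble in ether match; positive Tollens' match; melting point low match (by positive Tollens' → melting point low); turns litmus red match (by positive Tollens' → melting point low → turns litmus red); UV-active match
(C) compound lambda — density below water match; soluble in ether match; positive Tollens' match; melting point low match; turns litmus red match; UV-active miss
(D) compound alpha — does not account for soluble in ether, positive Tollens'
(E) compound kappa — density below water miss; soluble in ether match; positive Tollens' miss; melting point low match; turns litmus red match; UV-active miss
(B) alone accounts for all the evidence.

B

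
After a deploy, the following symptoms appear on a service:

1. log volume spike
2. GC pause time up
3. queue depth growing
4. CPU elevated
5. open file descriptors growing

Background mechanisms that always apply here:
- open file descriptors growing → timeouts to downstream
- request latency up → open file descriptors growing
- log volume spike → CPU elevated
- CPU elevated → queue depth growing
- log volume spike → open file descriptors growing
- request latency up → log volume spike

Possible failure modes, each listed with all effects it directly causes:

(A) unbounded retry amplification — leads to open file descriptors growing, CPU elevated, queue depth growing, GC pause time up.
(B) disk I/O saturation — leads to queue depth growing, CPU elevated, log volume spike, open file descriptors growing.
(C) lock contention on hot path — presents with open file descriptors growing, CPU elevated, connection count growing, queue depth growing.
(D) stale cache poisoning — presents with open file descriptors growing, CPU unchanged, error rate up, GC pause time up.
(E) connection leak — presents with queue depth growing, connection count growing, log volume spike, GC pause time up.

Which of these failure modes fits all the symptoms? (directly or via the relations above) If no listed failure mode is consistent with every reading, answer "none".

Checking each candidate against the observations:
(A) unbounded retry amplification — log volume spike ✗; GC pause time up ✓; queue depth growing ✓; CPU elevated ✓; open file descriptors growing ✓
(B) disk I/O saturation — log volume spike ✓; GC pause time up ✗; queue depth growing ✓; CPU elevated ✓; open file descriptors growing ✓
(C) lock contention on hot path — log volume spike ✗; GC pause time up ✗; queue depth growing ✓; CPU elevated ✓; open file descriptors growing ✓
(D) stale cache poisoning — log volume spike ✗; GC pause time up ✓; queue depth growing ✗; CPU elevated ✗; open file descriptors growing ✓
(E) connection leak — log volume spike ✓; GC pause time up ✓; queue depth growing ✓; CPU elevated ✓ (through log volume spike → CPU elevated); open file descriptors growing ✓ (through log volume spike → open file descriptors growing)
Only (E) is consistent with every observation.

E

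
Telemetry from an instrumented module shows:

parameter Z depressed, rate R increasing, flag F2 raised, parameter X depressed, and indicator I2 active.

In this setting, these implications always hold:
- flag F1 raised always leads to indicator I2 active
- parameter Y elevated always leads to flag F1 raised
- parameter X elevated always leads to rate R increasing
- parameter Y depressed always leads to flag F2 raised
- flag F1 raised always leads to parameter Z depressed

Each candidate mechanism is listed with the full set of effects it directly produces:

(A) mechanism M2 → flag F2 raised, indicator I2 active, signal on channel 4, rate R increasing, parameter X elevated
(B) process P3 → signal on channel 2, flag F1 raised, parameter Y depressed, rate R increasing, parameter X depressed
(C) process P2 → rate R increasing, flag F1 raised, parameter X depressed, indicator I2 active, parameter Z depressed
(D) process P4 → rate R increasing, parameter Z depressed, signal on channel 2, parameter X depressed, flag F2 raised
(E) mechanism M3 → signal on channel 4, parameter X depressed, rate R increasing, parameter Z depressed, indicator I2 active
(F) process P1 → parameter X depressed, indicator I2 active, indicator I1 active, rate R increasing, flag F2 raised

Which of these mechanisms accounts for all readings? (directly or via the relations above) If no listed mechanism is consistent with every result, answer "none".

Testing each hypothesis:
(A) mechanism M2 — fails on parameter Z depressed, parameter X depressed (predicts parameter X elevated, not parameter X depressed)
(B) process P3 — parameter Z depressed match (via flag F1 raised → parameter Z depressed); rate R increasing match; flag F2 raised match (via parameter Y depressed → flag F2 raised); parameter X depressed match; indicator I2 active match (via flag F1 raised → indicator I2 active)
(C) process P2 — does not account for flag F2 raised
(D) process P4 — parameter Z depressed match; rate R increasing match; flag F2 raised match; parameter X depressed match; indicator I2 active miss
(E) mechanism M3 — parameter Z depressed match; rate R increasing match; flag F2 raised miss; parameter X depressed match; indicator I2 active match
(F) process P1 — parameter Z depressed miss; rate R increasing match; flag F2 raised match; parameter X depressed match; indicator I2 active match
(B) is the only candidate with no mismatches.

B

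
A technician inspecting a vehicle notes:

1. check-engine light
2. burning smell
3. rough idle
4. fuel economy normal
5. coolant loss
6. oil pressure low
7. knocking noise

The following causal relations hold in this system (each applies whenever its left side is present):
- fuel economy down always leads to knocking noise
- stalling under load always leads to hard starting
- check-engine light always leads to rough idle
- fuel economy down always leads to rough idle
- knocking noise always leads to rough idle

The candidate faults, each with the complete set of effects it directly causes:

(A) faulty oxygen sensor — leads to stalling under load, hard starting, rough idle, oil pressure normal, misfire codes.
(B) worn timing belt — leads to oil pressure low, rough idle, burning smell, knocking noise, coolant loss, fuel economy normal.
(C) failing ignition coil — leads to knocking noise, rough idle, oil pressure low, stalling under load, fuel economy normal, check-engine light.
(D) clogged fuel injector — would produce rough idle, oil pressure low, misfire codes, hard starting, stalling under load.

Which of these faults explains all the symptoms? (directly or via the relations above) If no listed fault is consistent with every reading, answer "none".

Checking each candidate against the observations:
(A) faulty oxygen sensor — check-engine light ✗; burning smell ✗; rough idle ✓; fuel economy normal ✗; coolant loss ✗; oil pressure low ✗; knocking noise ✗
(B) worn timing belt — does not account for check-engine light
(C) failing ignition coil — check-engine light ✓; burning smell ✗; rough idle ✓; fuel economy normal ✓; coolant loss ✗; oil pressure low ✓; knocking noise ✓
(D) clogged fuel injector — does not account for check-engine light, burning smell, fuel economy normal, coolant loss, knocking noise
Every candidate fails on at least one observation.

none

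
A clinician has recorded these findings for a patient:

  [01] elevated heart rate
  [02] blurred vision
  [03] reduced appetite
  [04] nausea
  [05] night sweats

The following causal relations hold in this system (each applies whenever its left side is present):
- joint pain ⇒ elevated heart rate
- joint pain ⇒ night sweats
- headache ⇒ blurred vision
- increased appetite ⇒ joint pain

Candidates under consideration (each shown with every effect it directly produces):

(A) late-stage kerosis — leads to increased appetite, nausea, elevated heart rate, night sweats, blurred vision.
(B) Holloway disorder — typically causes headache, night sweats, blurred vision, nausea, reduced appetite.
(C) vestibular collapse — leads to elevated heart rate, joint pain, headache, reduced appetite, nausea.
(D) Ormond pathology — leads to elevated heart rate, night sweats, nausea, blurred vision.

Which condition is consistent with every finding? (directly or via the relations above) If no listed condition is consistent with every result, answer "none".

C

Per-candidate check:
(A) late-stage kerosis — elevated heart rate +; blurred vision +; reduced appetite -; nausea +; night sweats +
(B) Holloway disorder — elevated heart rate -; blurred vision +; reduced appetite +; nausea +; night sweats +
(C) vestibular collapse — elevated heart rate +; blurred vision + (via headache → blurred vision); reduced appetite +; nausea +; night sweats + (via joint pain → night sweats)
(D) Ormond pathology — does not account for reduced appetite
Only (C) is consistent with every observation.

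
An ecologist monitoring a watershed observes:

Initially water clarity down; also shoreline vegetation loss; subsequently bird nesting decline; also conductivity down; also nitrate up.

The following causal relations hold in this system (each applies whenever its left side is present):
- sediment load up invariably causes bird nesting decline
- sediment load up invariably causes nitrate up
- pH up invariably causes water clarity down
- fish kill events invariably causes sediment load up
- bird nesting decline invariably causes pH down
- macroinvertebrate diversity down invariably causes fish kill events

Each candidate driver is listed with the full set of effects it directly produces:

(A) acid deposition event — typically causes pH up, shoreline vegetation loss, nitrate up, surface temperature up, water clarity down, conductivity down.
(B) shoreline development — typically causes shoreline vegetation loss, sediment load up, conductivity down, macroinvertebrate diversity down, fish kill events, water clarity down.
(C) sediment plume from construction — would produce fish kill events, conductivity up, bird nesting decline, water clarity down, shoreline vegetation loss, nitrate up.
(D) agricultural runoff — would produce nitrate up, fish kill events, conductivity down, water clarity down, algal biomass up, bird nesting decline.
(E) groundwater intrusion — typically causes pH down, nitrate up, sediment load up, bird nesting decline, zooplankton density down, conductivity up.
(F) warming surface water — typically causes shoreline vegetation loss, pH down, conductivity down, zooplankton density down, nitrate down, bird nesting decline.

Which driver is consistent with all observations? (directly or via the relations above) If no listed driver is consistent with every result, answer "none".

B

For each candidate, compare predicted effects to what was observed:
(A) acid deposition event — does not account for bird nesting decline
(B) shoreline development — accounts for every observation (bird nesting decline through sediment load up → bird nesting decline)
(C) sediment plume from construction — fails on conductivity down (predicts conductivity up, not conductivity down)
(D) agricultural runoff — water clarity down ✓; shoreline vegetation loss ✗; bird nesting decline ✓; conductivity down ✓; nitrate up ✓
(E) groundwater intrusion — water clarity down ✗; shoreline vegetation loss ✗; bird nesting decline ✓; conductivity down ✗; nitrate up ✓
(F) warming surface water — fails on water clarity down, nitrate up (predicts nitrate down, not nitrate up)
(B) is the only candidate with no mismatches.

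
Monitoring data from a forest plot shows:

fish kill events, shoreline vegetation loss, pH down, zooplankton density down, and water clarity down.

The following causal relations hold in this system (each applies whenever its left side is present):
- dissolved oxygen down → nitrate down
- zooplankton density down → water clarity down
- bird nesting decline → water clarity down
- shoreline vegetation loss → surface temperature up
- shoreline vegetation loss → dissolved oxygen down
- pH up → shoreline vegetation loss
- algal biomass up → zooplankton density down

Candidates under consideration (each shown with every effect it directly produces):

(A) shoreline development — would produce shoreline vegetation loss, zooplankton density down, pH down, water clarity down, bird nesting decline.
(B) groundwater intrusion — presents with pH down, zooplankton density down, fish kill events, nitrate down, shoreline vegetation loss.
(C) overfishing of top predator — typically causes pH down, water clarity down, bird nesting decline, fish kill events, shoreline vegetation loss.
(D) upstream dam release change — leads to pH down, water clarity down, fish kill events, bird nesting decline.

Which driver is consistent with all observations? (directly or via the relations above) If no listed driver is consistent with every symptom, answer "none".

For each candidate, compare predicted effects to what was observed:
(A) shoreline development — fish kill events -; shoreline vegetation loss +; pH down +; zooplankton density down +; water clarity down +
(B) groundwater intrusion — accounts for every observation (water clarity down via zooplankton density down → water clarity down)
(C) overfishing of top predator — does not account for zooplankton density down
(D) upstream dam release change — does not account for shoreline vegetation loss, zooplankton density down
(B) alone accounts for all the evidence.

B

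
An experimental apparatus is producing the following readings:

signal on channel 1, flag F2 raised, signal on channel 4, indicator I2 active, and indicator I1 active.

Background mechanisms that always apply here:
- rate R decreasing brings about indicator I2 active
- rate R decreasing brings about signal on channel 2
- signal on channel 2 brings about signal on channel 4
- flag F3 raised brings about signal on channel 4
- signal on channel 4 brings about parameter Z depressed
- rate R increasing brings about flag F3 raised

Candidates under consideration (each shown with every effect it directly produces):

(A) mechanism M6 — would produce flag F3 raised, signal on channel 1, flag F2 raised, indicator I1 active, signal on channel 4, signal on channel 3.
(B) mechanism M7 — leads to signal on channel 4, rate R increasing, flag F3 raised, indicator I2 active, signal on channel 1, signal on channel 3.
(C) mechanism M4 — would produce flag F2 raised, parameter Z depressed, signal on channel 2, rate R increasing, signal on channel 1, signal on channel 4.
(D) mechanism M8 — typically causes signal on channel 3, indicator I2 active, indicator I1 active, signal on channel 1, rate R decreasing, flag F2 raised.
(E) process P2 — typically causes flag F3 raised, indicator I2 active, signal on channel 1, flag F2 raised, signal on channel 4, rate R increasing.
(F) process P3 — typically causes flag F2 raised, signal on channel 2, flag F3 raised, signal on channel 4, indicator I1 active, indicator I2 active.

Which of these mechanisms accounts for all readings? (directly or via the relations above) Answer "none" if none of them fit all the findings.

Per-candidate check:
(A) mechanism M6 — does not account for indicator I2 active
(B) mechanism M7 — does not account for flag F2 raised, indicator I1 active
(C) mechanism M4 — does not account for indicator I2 active, indicator I1 active
(D) mechanism M8 — signal on channel 1 ✓; flag F2 raised ✓; signal on channel 4 ✓ (by rate R decreasing → signal on channel 2 → signal on channel 4); indicator I2 active ✓; indicator I1 active ✓
(E) process P2 — signal on channel 1 ✓; flag F2 raised ✓; signal on channel 4 ✓; indicator I2 active ✓; indicator I1 active ✗
(F) process P3 — does not account for signal on channel 1
(D) alone accounts for all the evidence.

D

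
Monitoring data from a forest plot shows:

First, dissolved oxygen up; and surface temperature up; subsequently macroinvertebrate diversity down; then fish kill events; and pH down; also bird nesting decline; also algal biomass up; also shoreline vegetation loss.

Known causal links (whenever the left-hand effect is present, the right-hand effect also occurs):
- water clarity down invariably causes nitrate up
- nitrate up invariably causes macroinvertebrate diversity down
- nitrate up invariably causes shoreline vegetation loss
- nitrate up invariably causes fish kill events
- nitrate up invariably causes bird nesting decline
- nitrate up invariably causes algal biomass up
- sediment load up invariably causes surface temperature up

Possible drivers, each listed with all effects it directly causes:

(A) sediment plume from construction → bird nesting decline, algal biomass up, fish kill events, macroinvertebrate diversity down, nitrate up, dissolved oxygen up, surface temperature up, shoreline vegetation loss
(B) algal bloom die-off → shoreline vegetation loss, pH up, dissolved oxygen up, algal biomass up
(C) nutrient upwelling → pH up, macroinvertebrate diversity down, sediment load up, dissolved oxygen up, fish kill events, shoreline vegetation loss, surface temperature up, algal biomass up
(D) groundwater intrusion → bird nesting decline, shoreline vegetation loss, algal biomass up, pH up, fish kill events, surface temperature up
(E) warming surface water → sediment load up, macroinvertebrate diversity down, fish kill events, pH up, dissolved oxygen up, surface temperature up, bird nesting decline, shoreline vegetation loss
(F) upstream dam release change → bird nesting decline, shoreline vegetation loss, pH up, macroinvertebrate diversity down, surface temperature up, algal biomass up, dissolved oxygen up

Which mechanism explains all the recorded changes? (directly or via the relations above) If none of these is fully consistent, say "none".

Checking each candidate against the observations:
(A) sediment plume from construction — does not account for pH down
(B) algal bloom die-off — fails on surface temperature up, macroinvertebrate diversity down, fish kill events, pH down, bird nesting decline (predicts pH up, not pH down)
(C) nutrient upwelling — dissolved oxygen up +; surface temperature up +; macroinvertebrate diversity down +; fish kill events +; pH down -; bird nesting decline -; algal biomass up +; shoreline vegetation loss +
(D) groundwater intrusion — fails on dissolved oxygen up, macroinvertebrate diversity down, pH down (predicts pH up, not pH down)
(E) warming surface water — fails on pH down, algal biomass up (predicts pH up, not pH down)
(F) upstream dam release change — dissolved oxygen up +; surface temperature up +; macroinvertebrate diversity down +; fish kill events -; pH down -; bird nesting decline +; algal biomass up +; shoreline vegetation loss +
Every candidate fails on at least one observation.

none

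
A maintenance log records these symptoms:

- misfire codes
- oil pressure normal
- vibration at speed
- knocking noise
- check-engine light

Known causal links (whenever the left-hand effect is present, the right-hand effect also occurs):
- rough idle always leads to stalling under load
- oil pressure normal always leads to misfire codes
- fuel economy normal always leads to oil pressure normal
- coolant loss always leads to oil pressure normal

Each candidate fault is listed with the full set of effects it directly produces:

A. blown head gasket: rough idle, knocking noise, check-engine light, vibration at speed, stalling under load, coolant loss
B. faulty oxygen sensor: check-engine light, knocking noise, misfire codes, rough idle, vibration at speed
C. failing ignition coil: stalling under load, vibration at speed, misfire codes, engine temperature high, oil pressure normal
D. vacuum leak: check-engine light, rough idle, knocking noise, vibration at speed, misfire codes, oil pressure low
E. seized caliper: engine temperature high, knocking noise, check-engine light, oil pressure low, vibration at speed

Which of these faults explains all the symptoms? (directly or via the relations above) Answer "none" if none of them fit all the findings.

A

Per-candidate check:
(A) blown head gasket — misfire codes ✓ (via coolant loss → oil pressure normal → misfire codes); oil pressure normal ✓ (via coolant loss → oil pressure normal); vibration at speed ✓; knocking noise ✓; check-engine light ✓
(B) faulty oxygen sensor — misfire codes ✓; oil pressure normal ✗; vibration at speed ✓; knocking noise ✓; check-engine light ✓
(C) failing ignition coil — misfire codes ✓; oil pressure normal ✓; vibration at speed ✓; knocking noise ✗; check-engine light ✗
(D) vacuum leak — misfire codes ✓; oil pressure normal ✗; vibration at speed ✓; knocking noise ✓; check-engine light ✓
(E) seized caliper — fails on misfire codes, oil pressure normal (predicts oil pressure low, not oil pressure normal)
(A) is the only candidate with no mismatches.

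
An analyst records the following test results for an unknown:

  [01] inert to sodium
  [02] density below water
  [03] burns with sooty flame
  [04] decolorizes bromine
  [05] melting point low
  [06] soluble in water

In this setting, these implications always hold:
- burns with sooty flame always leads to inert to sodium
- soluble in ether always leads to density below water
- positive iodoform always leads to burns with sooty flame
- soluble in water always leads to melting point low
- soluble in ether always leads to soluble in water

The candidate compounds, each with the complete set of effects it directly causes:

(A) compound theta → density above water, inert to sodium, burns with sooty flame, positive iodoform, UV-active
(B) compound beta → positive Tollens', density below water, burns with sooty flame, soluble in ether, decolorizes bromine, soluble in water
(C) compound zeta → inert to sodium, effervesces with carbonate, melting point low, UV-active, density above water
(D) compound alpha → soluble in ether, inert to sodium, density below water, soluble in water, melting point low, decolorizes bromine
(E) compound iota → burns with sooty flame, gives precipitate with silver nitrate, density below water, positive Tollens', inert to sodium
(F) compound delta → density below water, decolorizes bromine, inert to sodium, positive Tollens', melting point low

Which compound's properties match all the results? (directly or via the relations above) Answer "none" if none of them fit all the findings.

B

For each candidate, compare predicted effects to what was observed:
(A) compound theta — inert to sodium yes; density below water NO; burns with sooty flame yes; decolorizes bromine NO; melting point low NO; soluble in water NO
(B) compound beta — inert to sodium yes (via burns with sooty flame → inert to sodium); density below water yes; burns with sooty flame yes; decolorizes bromine yes; melting point low yes (via soluble in water → melting point low); soluble in water yes
(C) compound zeta — inert to sodium yes; density below water NO; burns with sooty flame NO; decolorizes bromine NO; melting point low yes; soluble in water NO
(D) compound alpha — inert to sodium yes; density below water yes; burns with sooty flame NO; decolorizes bromine yes; melting point low yes; soluble in water yes
(E) compound iota — inert to sodium yes; density below water yes; burns with sooty flame yes; decolorizes bromine NO; melting point low NO; soluble in water NO
(F) compound delta — inert to sodium yes; density below water yes; burns with sooty flame NO; decolorizes bromine yes; melting point low yes; soluble in water NO
Only (B) is consistent with every observation.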